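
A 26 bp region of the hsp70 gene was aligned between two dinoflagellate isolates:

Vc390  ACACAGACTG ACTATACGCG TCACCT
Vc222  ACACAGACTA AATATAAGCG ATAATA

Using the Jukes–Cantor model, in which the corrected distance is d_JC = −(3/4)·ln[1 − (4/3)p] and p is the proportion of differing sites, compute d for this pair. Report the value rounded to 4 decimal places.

0.3961

Mismatches occur at site 10 (G↔A), site 12 (C↔A), site 17 (C↔A), site 21 (T↔A), site 22 (C↔T), site 24 (C↔A), site 25 (C↔T), site 26 (T↔A).
p = 8/26 = 0.307692.
d = −0.75 · ln(1 − (4/3)·0.307692) = −0.75 · ln(0.589744) = −0.75 · (-0.528067) = 0.3961.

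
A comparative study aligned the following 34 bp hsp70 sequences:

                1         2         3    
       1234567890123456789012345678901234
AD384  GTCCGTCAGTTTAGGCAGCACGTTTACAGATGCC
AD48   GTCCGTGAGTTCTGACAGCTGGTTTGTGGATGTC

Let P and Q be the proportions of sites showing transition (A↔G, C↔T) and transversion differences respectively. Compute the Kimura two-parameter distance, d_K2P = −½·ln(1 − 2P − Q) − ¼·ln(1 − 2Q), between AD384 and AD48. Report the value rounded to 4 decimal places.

0.3851

Mismatches occur at site 7 (C↔G, transversion), site 12 (T↔C, transition), site 13 (A↔T, transversion), site 15 (G↔A, transition), site 20 (A↔T, transversion), site 21 (C↔G, transversion), site 26 (A↔G, transition), site 27 (C↔T, transition), site 28 (A↔G, transition), site 33 (C↔T, transition).
Of the 10 differences, 6 transitions and 4 transversions over 34 sites: P = 6/34 = 0.176471, Q = 4/34 = 0.117647.
d = −0.5·ln(0.529411) − 0.25·ln(0.764706) = −0.5·(-0.635990) − 0.25·(-0.268264) = 0.3851.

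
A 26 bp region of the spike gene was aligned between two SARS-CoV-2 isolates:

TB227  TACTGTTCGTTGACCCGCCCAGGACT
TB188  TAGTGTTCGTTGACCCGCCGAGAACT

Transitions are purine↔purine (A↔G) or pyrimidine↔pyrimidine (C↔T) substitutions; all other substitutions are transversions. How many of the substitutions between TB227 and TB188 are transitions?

1

Differing sites — 3:C/G (Tv); 20:C/G (Tv); 23:G/A (Ti).
Of the 3 differences, 1 transition and 2 transversions, so the answer is 1.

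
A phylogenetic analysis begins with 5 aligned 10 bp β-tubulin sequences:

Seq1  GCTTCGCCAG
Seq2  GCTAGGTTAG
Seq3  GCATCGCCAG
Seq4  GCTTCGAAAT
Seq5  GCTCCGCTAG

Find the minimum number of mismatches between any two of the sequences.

Pairwise Hamming distances:
  Seq1 vs Seq2: 4
  Seq1 vs Seq3: 1
  Seq1 vs Seq4: 3
  Seq1 vs Seq5: 2
  Seq2 vs Seq3: 5
  Seq2 vs Seq4: 5
  Seq2 vs Seq5: 3
  Seq3 vs Seq4: 4
  Seq3 vs Seq5: 3
  Seq4 vs Seq5: 4
The smallest is 1, between Seq1 and Seq3.

1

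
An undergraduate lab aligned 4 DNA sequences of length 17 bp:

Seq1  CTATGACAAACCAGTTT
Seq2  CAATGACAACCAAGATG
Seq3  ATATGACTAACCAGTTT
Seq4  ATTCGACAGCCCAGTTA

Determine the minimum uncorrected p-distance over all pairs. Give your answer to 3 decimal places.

Pairwise Hamming distances:
  Seq1 vs Seq2: 5
  Seq1 vs Seq3: 2
  Seq1 vs Seq4: 6
  Seq2 vs Seq3: 7
  Seq2 vs Seq4: 8
  Seq3 vs Seq4: 6
The smallest is 2 mismatches, between Seq1 and Seq3; p = 2/17 = 0.118.

0.118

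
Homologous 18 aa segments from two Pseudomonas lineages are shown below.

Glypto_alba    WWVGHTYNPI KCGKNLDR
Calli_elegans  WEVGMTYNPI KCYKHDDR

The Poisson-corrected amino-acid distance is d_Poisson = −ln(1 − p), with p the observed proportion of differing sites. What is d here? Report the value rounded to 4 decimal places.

Mismatches occur at site 2 (W→E), site 5 (H→M), site 13 (G→Y), site 15 (N→H), site 16 (L→D).
p = 5/18 = 0.277778.
d = −ln(1 − 0.277778) = −ln(0.722222) = 0.3254.

0.3254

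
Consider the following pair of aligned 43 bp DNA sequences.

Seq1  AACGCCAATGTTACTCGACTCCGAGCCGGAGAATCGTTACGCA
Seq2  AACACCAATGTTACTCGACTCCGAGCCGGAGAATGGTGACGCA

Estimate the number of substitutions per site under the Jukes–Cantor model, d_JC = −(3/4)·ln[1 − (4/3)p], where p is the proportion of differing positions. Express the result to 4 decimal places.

0.0732

Differing sites — 4:G/A; 35:C/G; 38:T/G.
p = 3/43 = 0.069767.
d = −0.75 · ln(1 − (4/3)·0.069767) = −0.75 · ln(0.906977) = −0.75 · (-0.097638) = 0.0732.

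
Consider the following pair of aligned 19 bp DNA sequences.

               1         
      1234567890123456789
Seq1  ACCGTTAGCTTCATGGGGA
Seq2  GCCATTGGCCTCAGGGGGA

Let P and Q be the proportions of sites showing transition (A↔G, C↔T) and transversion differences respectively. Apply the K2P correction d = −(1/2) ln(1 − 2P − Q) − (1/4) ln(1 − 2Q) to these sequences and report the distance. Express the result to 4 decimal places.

The sequences differ at positions 1 (A/G, transition), 4 (G/A, transition), 7 (A/G, transition), 10 (T/C, transition), 14 (T/G, transversion).
Of the 5 differences, 4 transitions and 1 transversion over 19 sites: P = 4/19 = 0.210526, Q = 1/19 = 0.052632.
d = −0.5·ln(0.526316) − 0.25·ln(0.894736) = −0.5·(-0.641853) − 0.25·(-0.111227) = 0.3487.

0.3487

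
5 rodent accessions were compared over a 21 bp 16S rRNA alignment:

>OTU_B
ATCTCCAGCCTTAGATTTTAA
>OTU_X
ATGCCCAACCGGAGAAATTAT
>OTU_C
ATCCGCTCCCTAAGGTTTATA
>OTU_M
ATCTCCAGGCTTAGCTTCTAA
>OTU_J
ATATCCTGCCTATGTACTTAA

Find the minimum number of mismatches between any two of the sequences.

3

Pairwise Hamming distances:
  OTU_B vs OTU_X: 8
  OTU_B vs OTU_C: 8
  OTU_B vs OTU_M: 3
  OTU_B vs OTU_J: 7
  OTU_X vs OTU_C: 12
  OTU_X vs OTU_M: 11
  OTU_X vs OTU_J: 10
  OTU_C vs OTU_M: 10
  OTU_C vs OTU_J: 10
  OTU_M vs OTU_J: 9
The smallest is 3, between OTU_B and OTU_M.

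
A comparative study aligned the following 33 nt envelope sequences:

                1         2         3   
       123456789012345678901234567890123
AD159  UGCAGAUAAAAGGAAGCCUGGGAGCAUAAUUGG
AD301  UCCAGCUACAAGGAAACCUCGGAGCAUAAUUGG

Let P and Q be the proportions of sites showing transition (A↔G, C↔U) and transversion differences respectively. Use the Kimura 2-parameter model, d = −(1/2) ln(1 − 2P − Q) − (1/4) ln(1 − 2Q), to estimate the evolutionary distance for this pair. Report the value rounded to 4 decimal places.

Differing sites — 2:G/C (Tv); 6:A/C (Tv); 9:A/C (Tv); 16:G/A (Ti); 20:G/C (Tv).
Of the 5 differences, 1 transition and 4 transversions over 33 sites: P = 1/33 = 0.030303, Q = 4/33 = 0.121212.
d = −0.5·ln(0.818182) − 0.25·ln(0.757576) = −0.5·(-0.200670) − 0.25·(-0.277631) = 0.1697.

0.1697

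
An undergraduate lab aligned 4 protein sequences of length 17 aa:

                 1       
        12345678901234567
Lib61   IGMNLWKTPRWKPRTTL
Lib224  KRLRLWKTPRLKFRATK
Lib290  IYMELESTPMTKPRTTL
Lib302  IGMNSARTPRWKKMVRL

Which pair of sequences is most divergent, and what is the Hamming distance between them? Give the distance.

13

Pairwise Hamming distances:
  Lib61 vs Lib224: 8
  Lib61 vs Lib290: 6
  Lib61 vs Lib302: 7
  Lib224 vs Lib290: 11
  Lib224 vs Lib302: 13
  Lib290 vs Lib302: 11
The largest is 13, between Lib224 and Lib302.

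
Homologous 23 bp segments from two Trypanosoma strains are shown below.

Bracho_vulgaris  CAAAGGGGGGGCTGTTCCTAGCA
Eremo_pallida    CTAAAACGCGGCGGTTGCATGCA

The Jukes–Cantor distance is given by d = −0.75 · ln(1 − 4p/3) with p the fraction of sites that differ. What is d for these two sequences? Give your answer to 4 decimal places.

Mismatches occur at site 2 (A→T), site 5 (G→A), site 6 (G→A), site 7 (G→C), site 9 (G→C), site 13 (T→G), site 17 (C→G), site 19 (T→A), site 20 (A→T).
p = 9/23 = 0.391304.
d = −0.75 · ln(1 − (4/3)·0.391304) = −0.75 · ln(0.478261) = −0.75 · (-0.737599) = 0.5532.

0.5532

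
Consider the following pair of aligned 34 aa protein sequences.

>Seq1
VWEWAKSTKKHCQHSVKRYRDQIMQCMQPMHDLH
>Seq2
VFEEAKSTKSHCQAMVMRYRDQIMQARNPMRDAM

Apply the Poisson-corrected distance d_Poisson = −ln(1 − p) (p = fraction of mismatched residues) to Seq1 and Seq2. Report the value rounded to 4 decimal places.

Mismatches occur at site 2 (W→F), site 4 (W→E), site 10 (K→S), site 14 (H→A), site 15 (S→M), site 17 (K→M), site 26 (C→A), site 27 (M→R), site 28 (Q→N), site 31 (H→R), site 33 (L→A), site 34 (H→M).
p = 12/34 = 0.352941.
d = −ln(1 − 0.352941) = −ln(0.647059) = 0.4353.

0.4353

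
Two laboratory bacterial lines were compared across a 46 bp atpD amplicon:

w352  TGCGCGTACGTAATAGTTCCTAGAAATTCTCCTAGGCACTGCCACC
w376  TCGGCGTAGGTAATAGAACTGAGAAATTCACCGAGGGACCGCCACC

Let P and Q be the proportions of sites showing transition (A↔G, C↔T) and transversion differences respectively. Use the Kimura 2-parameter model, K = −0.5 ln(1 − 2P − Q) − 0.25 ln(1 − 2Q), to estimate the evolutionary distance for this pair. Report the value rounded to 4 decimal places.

0.2902

Differing sites — 2:G/C (Tv); 3:C/G (Tv); 9:C/G (Tv); 17:T/A (Tv); 18:T/A (Tv); 20:C/T (Ti); 21:T/G (Tv); 30:T/A (Tv); 33:T/G (Tv); 37:C/G (Tv); 40:T/C (Ti).
Of the 11 differences, 2 transitions and 9 transversions over 46 sites: P = 2/46 = 0.043478, Q = 9/46 = 0.195652.
d = −0.5·ln(0.717392) − 0.25·ln(0.608696) = −0.5·(-0.332133) − 0.25·(-0.496436) = 0.2902.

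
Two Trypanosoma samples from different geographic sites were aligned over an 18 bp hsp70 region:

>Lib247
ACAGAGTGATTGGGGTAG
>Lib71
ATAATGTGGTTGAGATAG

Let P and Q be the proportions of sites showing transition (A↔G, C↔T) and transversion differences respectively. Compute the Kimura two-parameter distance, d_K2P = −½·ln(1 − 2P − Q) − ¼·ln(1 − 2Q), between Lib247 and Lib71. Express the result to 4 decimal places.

0.5017

Differing sites — 2:C/T (Ti); 4:G/A (Ti); 5:A/T (Tv); 9:A/G (Ti); 13:G/A (Ti); 15:G/A (Ti).
Of the 6 differences, 5 transitions and 1 transversion over 18 sites: P = 5/18 = 0.277778, Q = 1/18 = 0.055556.
d = −0.5·ln(0.388888) − 0.25·ln(0.888888) = −0.5·(-0.944464) − 0.25·(-0.117784) = 0.5017.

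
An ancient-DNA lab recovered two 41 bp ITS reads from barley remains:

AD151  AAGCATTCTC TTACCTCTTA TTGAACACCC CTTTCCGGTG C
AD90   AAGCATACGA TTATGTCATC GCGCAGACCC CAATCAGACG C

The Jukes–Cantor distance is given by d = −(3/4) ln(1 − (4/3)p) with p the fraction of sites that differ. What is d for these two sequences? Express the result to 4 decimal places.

Mismatches occur at site 7 (T↔A), site 9 (T↔G), site 10 (C↔A), site 14 (C↔T), site 15 (C↔G), site 18 (T↔A), site 20 (A↔C), site 21 (T↔G), site 22 (T↔C), site 24 (A↔C), site 26 (C↔G), site 32 (T↔A), site 33 (T↔A), site 36 (C↔A), site 38 (G↔A), site 39 (T↔C).
p = 16/41 = 0.390244.
d = −0.75 · ln(1 − (4/3)·0.390244) = −0.75 · ln(0.479675) = −0.75 · (-0.734646) = 0.5510.

0.5510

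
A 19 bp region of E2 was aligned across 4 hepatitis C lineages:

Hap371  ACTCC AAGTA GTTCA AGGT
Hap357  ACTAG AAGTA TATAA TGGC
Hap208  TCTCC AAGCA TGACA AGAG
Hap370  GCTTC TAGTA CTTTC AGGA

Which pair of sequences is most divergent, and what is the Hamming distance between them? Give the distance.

11

Pairwise Hamming distances:
  Hap371 vs Hap357: 7
  Hap371 vs Hap208: 7
  Hap371 vs Hap370: 7
  Hap357 vs Hap208: 10
  Hap357 vs Hap370: 10
  Hap208 vs Hap370: 11
The largest is 11, between Hap208 and Hap370.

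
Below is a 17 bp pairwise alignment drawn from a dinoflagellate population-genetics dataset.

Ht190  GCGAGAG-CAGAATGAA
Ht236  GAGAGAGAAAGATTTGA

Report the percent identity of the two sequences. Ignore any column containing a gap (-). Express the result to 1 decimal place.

68.8%

Excluding the 1 gap column leaves 16 comparable sites.
The sequences differ at positions 2 (C/A), 9 (C/A), 13 (A/T), 15 (G/T), 16 (A/G).
11 of the 16 comparable sites match, so the percent identity is 11/16 × 100 = 68.8%.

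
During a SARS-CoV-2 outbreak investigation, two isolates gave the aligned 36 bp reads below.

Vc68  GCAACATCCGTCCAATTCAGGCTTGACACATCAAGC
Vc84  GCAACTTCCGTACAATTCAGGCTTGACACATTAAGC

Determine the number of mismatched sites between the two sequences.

3

The sequences differ at positions 6 (A/T), 12 (C/A), 32 (C/T).
That gives 3 mismatches out of 36 aligned sites, so the Hamming distance is 3.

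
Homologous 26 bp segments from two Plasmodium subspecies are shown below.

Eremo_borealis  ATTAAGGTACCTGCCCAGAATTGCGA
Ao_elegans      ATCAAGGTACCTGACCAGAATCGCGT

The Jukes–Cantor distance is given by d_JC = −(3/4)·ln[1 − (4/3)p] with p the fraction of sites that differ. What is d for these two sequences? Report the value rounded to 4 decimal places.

0.1722

Mismatches occur at site 3 (T↔C), site 14 (C↔A), site 22 (T↔C), site 26 (A↔T).
p = 4/26 = 0.153846.
d = −0.75 · ln(1 − (4/3)·0.153846) = −0.75 · ln(0.794872) = −0.75 · (-0.229574) = 0.1722.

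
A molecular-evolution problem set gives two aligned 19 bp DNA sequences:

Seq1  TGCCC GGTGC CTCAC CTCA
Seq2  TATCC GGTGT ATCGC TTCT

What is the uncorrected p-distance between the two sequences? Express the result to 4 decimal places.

0.3684

Differing sites — 2:G/A; 3:C/T; 10:C/T; 11:C/A; 14:A/G; 16:C/T; 19:A/T.
There are 7 differences over 19 sites, so p = 7/19 = 0.3684.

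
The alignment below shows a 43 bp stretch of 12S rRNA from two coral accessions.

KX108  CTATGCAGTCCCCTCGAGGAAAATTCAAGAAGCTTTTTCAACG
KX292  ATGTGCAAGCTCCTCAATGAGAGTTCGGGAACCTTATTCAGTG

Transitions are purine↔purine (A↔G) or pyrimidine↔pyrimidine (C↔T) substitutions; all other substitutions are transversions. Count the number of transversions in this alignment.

Mismatches occur at site 1 (C/A, transversion), site 3 (A/G, transition), site 8 (G/A, transition), site 9 (T/G, transversion), site 11 (C/T, transition), site 16 (G/A, transition), site 18 (G/T, transversion), site 21 (A/G, transition), site 23 (A/G, transition), site 27 (A/G, transition), site 28 (A/G, transition), site 32 (G/C, transversion), site 36 (T/A, transversion), site 41 (A/G, transition), site 42 (C/T, transition).
Of the 15 differences, 10 transitions and 5 transversions, so the answer is 5.

5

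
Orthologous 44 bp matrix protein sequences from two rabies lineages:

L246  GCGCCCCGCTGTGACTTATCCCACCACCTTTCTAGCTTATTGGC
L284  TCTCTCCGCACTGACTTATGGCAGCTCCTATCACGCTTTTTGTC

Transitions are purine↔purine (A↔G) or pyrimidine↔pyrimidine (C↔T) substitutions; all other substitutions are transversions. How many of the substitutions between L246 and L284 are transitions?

1

The sequences differ at positions 1 (G/T, transversion), 3 (G/T, transversion), 5 (C/T, transition), 10 (T/A, transversion), 11 (G/C, transversion), 20 (C/G, transversion), 21 (C/G, transversion), 24 (C/G, transversion), 26 (A/T, transversion), 30 (T/A, transversion), 33 (T/A, transversion), 34 (A/C, transversion), 39 (A/T, transversion), 43 (G/T, transversion).
Of the 14 differences, 1 transition and 13 transversions, so the answer is 1.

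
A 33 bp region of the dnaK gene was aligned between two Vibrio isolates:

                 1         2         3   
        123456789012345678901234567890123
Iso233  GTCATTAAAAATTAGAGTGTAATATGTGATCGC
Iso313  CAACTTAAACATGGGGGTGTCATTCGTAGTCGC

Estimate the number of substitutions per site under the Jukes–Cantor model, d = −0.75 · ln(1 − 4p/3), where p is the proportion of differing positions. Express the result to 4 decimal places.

Differing sites — 1:G/C; 2:T/A; 3:C/A; 4:A/C; 10:A/C; 13:T/G; 14:A/G; 16:A/G; 21:A/C; 24:A/T; 25:T/C; 28:G/A; 29:A/G.
p = 13/33 = 0.393939.
d = −0.75 · ln(1 − (4/3)·0.393939) = −0.75 · ln(0.474748) = −0.75 · (-0.744971) = 0.5587.

0.5587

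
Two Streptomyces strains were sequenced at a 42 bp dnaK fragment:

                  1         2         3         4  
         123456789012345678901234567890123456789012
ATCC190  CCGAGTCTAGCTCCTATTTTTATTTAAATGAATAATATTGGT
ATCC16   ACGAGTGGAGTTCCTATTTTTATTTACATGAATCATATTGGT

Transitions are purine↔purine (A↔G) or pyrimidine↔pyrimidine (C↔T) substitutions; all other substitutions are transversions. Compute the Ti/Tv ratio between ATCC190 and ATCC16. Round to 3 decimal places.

0.200

Mismatches occur at site 1 (C→A, transversion), site 7 (C→G, transversion), site 8 (T→G, transversion), site 11 (C→T, transition), site 27 (A→C, transversion), site 34 (A→C, transversion).
Of the 6 differences, 1 transition and 5 transversions, so Ti/Tv = 1/5 = 0.200.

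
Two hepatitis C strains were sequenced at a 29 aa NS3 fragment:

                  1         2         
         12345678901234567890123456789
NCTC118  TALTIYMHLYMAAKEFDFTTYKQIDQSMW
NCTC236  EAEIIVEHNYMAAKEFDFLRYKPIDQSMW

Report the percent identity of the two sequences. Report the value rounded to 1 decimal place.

69.0%

Mismatches occur at site 1 (T→E), site 3 (L→E), site 4 (T→I), site 6 (Y→V), site 7 (M→E), site 9 (L→N), site 19 (T→L), site 20 (T→R), site 23 (Q→P).
20 of the 29 sites match, so the percent identity is 20/29 × 100 = 69.0%.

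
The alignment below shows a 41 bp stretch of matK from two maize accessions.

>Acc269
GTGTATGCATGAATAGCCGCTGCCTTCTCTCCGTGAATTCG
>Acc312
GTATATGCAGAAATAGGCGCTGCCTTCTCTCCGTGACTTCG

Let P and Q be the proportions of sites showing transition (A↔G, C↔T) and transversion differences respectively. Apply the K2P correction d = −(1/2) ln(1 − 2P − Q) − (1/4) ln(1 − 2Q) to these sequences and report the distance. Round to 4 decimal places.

The sequences differ at positions 3 (G/A, transition), 10 (T/G, transversion), 11 (G/A, transition), 17 (C/G, transversion), 37 (A/C, transversion).
Of the 5 differences, 2 transitions and 3 transversions over 41 sites: P = 2/41 = 0.048780, Q = 3/41 = 0.073171.
d = −0.5·ln(0.829269) − 0.25·ln(0.853658) = −0.5·(-0.187211) − 0.25·(-0.158225) = 0.1332.

0.1332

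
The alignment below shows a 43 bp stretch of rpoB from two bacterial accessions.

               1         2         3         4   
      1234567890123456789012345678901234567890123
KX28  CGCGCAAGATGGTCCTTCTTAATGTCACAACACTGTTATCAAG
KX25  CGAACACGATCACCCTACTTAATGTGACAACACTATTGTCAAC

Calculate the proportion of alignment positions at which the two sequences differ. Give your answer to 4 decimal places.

0.2558

Differing sites — 3:C/A; 4:G/A; 7:A/C; 11:G/C; 12:G/A; 13:T/C; 17:T/A; 26:C/G; 35:G/A; 38:A/G; 43:G/C.
There are 11 differences over 43 sites, so p = 11/43 = 0.2558.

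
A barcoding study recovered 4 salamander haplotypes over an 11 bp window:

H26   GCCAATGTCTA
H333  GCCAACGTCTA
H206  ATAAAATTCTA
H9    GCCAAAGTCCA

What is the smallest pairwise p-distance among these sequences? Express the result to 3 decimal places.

0.091

Pairwise Hamming distances:
  H26 vs H333: 1
  H26 vs H206: 5
  H26 vs H9: 2
  H333 vs H206: 5
  H333 vs H9: 2
  H206 vs H9: 5
The smallest is 1 mismatch, between H26 and H333; p = 1/11 = 0.091.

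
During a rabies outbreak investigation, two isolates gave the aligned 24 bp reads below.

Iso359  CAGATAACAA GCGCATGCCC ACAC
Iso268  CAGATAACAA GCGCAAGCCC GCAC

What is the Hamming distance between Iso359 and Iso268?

2

The sequences differ at positions 16 (T/A), 21 (A/G).
That gives 2 mismatches out of 24 aligned sites, so the Hamming distance is 2.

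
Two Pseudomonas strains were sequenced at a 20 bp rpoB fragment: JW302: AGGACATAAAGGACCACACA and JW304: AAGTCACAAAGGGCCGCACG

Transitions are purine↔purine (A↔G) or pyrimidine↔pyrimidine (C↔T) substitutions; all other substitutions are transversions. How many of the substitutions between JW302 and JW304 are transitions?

5

Mismatches occur at site 2 (G/A, transition), site 4 (A/T, transversion), site 7 (T/C, transition), site 13 (A/G, transition), site 16 (A/G, transition), site 20 (A/G, transition).
Of the 6 differences, 5 transitions and 1 transversion, so the answer is 5.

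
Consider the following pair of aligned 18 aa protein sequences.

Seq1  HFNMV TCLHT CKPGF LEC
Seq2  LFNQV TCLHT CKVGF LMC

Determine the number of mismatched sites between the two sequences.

4

Mismatches occur at site 1 (H/L), site 4 (M/Q), site 13 (P/V), site 17 (E/M).
That gives 4 mismatches out of 18 aligned sites, so the Hamming distance is 4.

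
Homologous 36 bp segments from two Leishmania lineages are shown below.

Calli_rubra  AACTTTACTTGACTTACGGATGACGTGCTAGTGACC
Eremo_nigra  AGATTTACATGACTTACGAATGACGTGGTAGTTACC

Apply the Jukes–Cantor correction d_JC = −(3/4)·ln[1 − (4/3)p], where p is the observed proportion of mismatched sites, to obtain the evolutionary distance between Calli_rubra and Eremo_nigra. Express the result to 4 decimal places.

Differing sites — 2:A/G; 3:C/A; 9:T/A; 19:G/A; 28:C/G; 33:G/T.
p = 6/36 = 0.166667.
d = −0.75 · ln(1 − (4/3)·0.166667) = −0.75 · ln(0.777777) = −0.75 · (-0.251315) = 0.1885.

0.1885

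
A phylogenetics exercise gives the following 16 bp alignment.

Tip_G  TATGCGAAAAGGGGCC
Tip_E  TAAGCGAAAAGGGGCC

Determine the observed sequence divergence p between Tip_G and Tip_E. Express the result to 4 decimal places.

0.0625

The sequences differ at position 3 (T/A).
There are 1 differences over 16 sites, so p = 1/16 = 0.0625.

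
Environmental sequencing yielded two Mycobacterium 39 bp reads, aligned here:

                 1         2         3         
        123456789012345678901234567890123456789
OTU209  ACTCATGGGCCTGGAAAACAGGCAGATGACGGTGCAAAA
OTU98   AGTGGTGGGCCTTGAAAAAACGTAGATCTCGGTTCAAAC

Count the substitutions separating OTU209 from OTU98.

Differing sites — 2:C/G; 4:C/G; 5:A/G; 13:G/T; 19:C/A; 21:G/C; 23:C/T; 28:G/C; 29:A/T; 34:G/T; 39:A/C.
That gives 11 mismatches out of 39 aligned sites, so the Hamming distance is 11.

11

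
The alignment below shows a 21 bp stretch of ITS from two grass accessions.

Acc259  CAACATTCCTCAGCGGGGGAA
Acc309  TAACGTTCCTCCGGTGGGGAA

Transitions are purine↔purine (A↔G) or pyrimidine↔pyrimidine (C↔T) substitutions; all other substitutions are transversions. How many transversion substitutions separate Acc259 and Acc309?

3

Differing sites — 1:C/T (Ti); 5:A/G (Ti); 12:A/C (Tv); 14:C/G (Tv); 15:G/T (Tv).
Of the 5 differences, 2 transitions and 3 transversions, so the answer is 3.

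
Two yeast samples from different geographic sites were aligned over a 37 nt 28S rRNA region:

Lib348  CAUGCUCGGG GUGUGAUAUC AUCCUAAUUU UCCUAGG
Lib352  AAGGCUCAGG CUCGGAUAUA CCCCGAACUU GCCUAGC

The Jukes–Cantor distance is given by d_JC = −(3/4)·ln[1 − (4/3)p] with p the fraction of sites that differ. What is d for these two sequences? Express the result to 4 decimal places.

Mismatches occur at site 1 (C/A), site 3 (U/G), site 8 (G/A), site 11 (G/C), site 13 (G/C), site 14 (U/G), site 20 (C/A), site 21 (A/C), site 22 (U/C), site 25 (U/G), site 28 (U/C), site 31 (U/G), site 37 (G/C).
p = 13/37 = 0.351351.
d = −0.75 · ln(1 − (4/3)·0.351351) = −0.75 · ln(0.531532) = −0.75 · (-0.631992) = 0.4740.

0.4740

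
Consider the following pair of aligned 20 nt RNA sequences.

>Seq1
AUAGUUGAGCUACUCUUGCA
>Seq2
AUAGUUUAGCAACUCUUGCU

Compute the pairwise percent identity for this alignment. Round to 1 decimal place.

Mismatches occur at site 7 (G/U), site 11 (U/A), site 20 (A/U).
17 of the 20 sites match, so the percent identity is 17/20 × 100 = 85.0%.

85.0%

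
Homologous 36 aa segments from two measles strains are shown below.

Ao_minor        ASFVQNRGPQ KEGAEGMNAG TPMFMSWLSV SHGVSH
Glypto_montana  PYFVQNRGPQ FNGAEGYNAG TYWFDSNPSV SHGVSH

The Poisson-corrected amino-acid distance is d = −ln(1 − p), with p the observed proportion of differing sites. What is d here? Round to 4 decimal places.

0.3254

Mismatches occur at site 1 (A↔P), site 2 (S↔Y), site 11 (K↔F), site 12 (E↔N), site 17 (M↔Y), site 22 (P↔Y), site 23 (M↔W), site 25 (M↔D), site 27 (W↔N), site 28 (L↔P).
p = 10/36 = 0.277778.
d = −ln(1 − 0.277778) = −ln(0.722222) = 0.3254.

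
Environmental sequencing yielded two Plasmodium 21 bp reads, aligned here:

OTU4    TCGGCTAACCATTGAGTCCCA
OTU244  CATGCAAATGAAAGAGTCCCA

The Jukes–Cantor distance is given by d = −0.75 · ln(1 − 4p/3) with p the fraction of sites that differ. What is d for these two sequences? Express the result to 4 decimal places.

Differing sites — 1:T/C; 2:C/A; 3:G/T; 6:T/A; 9:C/T; 10:C/G; 12:T/A; 13:T/A.
p = 8/21 = 0.380952.
d = −0.75 · ln(1 − (4/3)·0.380952) = −0.75 · ln(0.492064) = −0.75 · (-0.709146) = 0.5319.

0.5319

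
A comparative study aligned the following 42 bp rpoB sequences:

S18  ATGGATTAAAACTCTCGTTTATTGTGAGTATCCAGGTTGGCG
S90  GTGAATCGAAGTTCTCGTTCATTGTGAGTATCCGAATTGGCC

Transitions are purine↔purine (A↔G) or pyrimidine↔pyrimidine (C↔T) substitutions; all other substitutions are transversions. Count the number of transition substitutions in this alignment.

10

Differing sites — 1:A/G (Ti); 4:G/A (Ti); 7:T/C (Ti); 8:A/G (Ti); 11:A/G (Ti); 12:C/T (Ti); 20:T/C (Ti); 34:A/G (Ti); 35:G/A (Ti); 36:G/A (Ti); 42:G/C (Tv).
Of the 11 differences, 10 transitions and 1 transversion, so the answer is 10.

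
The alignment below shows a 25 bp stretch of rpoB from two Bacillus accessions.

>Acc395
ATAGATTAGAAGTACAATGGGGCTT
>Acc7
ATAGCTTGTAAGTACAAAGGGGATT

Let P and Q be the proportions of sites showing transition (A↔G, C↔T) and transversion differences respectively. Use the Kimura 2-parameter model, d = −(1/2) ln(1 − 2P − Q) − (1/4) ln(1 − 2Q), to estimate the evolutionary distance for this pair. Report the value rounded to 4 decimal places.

0.2336

Mismatches occur at site 5 (A/C, transversion), site 8 (A/G, transition), site 9 (G/T, transversion), site 18 (T/A, transversion), site 23 (C/A, transversion).
Of the 5 differences, 1 transition and 4 transversions over 25 sites: P = 1/25 = 0.040000, Q = 4/25 = 0.160000.
d = −0.5·ln(0.760000) − 0.25·ln(0.680000) = −0.5·(-0.274437) − 0.25·(-0.385662) = 0.2336.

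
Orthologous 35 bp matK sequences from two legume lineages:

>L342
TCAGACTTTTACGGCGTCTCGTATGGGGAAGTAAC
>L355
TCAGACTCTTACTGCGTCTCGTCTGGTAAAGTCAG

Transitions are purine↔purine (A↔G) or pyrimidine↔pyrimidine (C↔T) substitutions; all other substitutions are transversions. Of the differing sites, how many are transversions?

5

The sequences differ at positions 8 (T/C, transition), 13 (G/T, transversion), 23 (A/C, transversion), 27 (G/T, transversion), 28 (G/A, transition), 33 (A/C, transversion), 35 (C/G, transversion).
Of the 7 differences, 2 transitions and 5 transversions, so the answer is 5.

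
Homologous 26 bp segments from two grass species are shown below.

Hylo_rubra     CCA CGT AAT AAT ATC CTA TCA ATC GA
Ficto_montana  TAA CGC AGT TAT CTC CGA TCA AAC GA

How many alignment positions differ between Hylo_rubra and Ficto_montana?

Differing sites — 1:C/T; 2:C/A; 6:T/C; 8:A/G; 10:A/T; 13:A/C; 17:T/G; 23:T/A.
That gives 8 mismatches out of 26 aligned sites, so the Hamming distance is 8.

8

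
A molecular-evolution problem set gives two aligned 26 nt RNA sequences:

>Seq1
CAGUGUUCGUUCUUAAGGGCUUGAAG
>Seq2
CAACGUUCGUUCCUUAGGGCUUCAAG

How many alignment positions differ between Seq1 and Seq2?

The sequences differ at positions 3 (G/A), 4 (U/C), 13 (U/C), 15 (A/U), 23 (G/C).
That gives 5 mismatches out of 26 aligned sites, so the Hamming distance is 5.

5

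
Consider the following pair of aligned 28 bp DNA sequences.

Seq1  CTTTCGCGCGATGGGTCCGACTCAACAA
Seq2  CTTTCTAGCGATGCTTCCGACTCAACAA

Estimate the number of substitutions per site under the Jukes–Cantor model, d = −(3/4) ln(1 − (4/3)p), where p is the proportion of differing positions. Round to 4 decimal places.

Mismatches occur at site 6 (G→T), site 7 (C→A), site 14 (G→C), site 15 (G→T).
p = 4/28 = 0.142857.
d = −0.75 · ln(1 − (4/3)·0.142857) = −0.75 · ln(0.809524) = −0.75 · (-0.211309) = 0.1585.

0.1585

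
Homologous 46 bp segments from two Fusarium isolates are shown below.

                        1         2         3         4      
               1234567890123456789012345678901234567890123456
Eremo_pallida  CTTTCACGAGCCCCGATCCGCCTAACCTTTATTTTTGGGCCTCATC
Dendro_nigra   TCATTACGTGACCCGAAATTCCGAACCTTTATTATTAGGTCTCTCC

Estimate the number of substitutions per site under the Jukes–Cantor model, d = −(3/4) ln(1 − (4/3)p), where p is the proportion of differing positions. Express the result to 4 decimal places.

0.4674

The sequences differ at positions 1 (C/T), 2 (T/C), 3 (T/A), 5 (C/T), 9 (A/T), 11 (C/A), 17 (T/A), 18 (C/A), 19 (C/T), 20 (G/T), 23 (T/G), 34 (T/A), 37 (G/A), 40 (C/T), 44 (A/T), 45 (T/C).
p = 16/46 = 0.347826.
d = −0.75 · ln(1 − (4/3)·0.347826) = −0.75 · ln(0.536232) = −0.75 · (-0.623188) = 0.4674.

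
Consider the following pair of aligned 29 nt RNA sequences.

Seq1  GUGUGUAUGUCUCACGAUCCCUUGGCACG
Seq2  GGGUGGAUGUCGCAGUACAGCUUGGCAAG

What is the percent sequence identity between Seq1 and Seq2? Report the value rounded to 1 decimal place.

69.0%

Differing sites — 2:U/G; 6:U/G; 12:U/G; 15:C/G; 16:G/U; 18:U/C; 19:C/A; 20:C/G; 28:C/A.
20 of the 29 sites match, so the percent identity is 20/29 × 100 = 69.0%.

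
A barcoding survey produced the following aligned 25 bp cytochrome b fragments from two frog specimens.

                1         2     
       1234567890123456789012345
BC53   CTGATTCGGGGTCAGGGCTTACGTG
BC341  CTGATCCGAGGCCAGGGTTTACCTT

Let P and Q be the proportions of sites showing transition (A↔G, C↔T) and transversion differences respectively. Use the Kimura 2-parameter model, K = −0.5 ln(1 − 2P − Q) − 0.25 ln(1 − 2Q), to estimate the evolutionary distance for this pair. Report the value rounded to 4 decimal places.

0.2990

Differing sites — 6:T/C (Ti); 9:G/A (Ti); 12:T/C (Ti); 18:C/T (Ti); 23:G/C (Tv); 25:G/T (Tv).
Of the 6 differences, 4 transitions and 2 transversions over 25 sites: P = 4/25 = 0.160000, Q = 2/25 = 0.080000.
d = −0.5·ln(0.600000) − 0.25·ln(0.840000) = −0.5·(-0.510826) − 0.25·(-0.174353) = 0.2990.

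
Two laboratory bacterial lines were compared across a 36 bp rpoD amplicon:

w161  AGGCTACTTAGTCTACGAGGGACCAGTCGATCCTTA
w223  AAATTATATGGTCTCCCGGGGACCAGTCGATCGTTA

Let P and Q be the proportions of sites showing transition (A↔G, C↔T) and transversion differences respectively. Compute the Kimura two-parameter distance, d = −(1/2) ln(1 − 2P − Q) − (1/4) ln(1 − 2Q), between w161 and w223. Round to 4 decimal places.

0.3567

Mismatches occur at site 2 (G→A, transition), site 3 (G→A, transition), site 4 (C→T, transition), site 7 (C→T, transition), site 8 (T→A, transversion), site 10 (A→G, transition), site 15 (A→C, transversion), site 17 (G→C, transversion), site 18 (A→G, transition), site 33 (C→G, transversion).
Of the 10 differences, 6 transitions and 4 transversions over 36 sites: P = 6/36 = 0.166667, Q = 4/36 = 0.111111.
d = −0.5·ln(0.555555) − 0.25·ln(0.777778) = −0.5·(-0.587788) − 0.25·(-0.251314) = 0.3567.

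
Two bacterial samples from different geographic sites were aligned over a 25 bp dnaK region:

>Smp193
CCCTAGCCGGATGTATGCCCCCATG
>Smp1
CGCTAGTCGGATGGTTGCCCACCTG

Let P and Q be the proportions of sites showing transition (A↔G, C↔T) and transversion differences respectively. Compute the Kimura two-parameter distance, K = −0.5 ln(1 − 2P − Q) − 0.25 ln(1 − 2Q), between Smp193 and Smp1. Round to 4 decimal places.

The sequences differ at positions 2 (C/G, transversion), 7 (C/T, transition), 14 (T/G, transversion), 15 (A/T, transversion), 21 (C/A, transversion), 23 (A/C, transversion).
Of the 6 differences, 1 transition and 5 transversions over 25 sites: P = 1/25 = 0.040000, Q = 5/25 = 0.200000.
d = −0.5·ln(0.720000) − 0.25·ln(0.600000) = −0.5·(-0.328504) − 0.25·(-0.510826) = 0.2920.

0.2920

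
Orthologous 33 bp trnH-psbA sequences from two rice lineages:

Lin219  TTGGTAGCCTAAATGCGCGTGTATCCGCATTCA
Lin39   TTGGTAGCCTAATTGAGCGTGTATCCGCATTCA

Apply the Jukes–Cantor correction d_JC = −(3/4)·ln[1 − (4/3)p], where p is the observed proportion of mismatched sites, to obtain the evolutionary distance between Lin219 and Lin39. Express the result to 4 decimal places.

Mismatches occur at site 13 (A/T), site 16 (C/A).
p = 2/33 = 0.060606.
d = −0.75 · ln(1 − (4/3)·0.060606) = −0.75 · ln(0.919192) = −0.75 · (-0.084260) = 0.0632.

0.0632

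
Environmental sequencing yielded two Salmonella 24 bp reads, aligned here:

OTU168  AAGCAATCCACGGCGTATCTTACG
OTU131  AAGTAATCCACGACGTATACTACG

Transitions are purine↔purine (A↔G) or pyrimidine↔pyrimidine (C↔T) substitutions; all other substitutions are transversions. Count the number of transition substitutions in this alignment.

3

The sequences differ at positions 4 (C/T, transition), 13 (G/A, transition), 19 (C/A, transversion), 20 (T/C, transition).
Of the 4 differences, 3 transitions and 1 transversion, so the answer is 3.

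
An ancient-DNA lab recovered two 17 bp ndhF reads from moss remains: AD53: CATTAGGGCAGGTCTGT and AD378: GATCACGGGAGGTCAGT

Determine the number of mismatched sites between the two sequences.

Differing sites — 1:C/G; 4:T/C; 6:G/C; 9:C/G; 15:T/A.
That gives 5 mismatches out of 17 aligned sites, so the Hamming distance is 5.

5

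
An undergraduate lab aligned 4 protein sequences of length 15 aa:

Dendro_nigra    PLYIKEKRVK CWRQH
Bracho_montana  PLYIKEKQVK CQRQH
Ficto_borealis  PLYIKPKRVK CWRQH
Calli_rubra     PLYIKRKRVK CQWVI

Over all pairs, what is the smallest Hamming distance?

Pairwise Hamming distances:
  Dendro_nigra vs Bracho_montana: 2
  Dendro_nigra vs Ficto_borealis: 1
  Dendro_nigra vs Calli_rubra: 5
  Bracho_montana vs Ficto_borealis: 3
  Bracho_montana vs Calli_rubra: 5
  Ficto_borealis vs Calli_rubra: 5
The smallest is 1, between Dendro_nigra and Ficto_borealis.

1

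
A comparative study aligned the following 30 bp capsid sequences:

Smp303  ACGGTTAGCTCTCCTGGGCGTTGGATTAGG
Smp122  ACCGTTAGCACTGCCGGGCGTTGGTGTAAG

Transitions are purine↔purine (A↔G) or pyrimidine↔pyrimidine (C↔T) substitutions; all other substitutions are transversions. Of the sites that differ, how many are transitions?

2

Differing sites — 3:G/C (Tv); 10:T/A (Tv); 13:C/G (Tv); 15:T/C (Ti); 25:A/T (Tv); 26:T/G (Tv); 29:G/A (Ti).
Of the 7 differences, 2 transitions and 5 transversions, so the answer is 2.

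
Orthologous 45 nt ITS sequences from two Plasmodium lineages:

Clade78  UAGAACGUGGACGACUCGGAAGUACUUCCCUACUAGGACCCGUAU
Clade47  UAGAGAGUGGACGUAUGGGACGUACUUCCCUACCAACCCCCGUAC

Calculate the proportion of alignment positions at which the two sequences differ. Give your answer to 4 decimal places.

The sequences differ at positions 5 (A/G), 6 (C/A), 14 (A/U), 15 (C/A), 17 (C/G), 21 (A/C), 34 (U/C), 36 (G/A), 37 (G/C), 38 (A/C), 45 (U/C).
There are 11 differences over 45 sites, so p = 11/45 = 0.2444.

0.2444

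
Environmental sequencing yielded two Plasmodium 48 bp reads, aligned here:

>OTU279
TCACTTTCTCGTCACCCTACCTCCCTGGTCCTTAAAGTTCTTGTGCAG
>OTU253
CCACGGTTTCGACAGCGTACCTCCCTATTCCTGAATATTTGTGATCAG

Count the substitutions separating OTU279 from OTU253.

Differing sites — 1:T/C; 5:T/G; 6:T/G; 8:C/T; 12:T/A; 15:C/G; 17:C/G; 27:G/A; 28:G/T; 33:T/G; 36:A/T; 37:G/A; 40:C/T; 41:T/G; 44:T/A; 45:G/T.
That gives 16 mismatches out of 48 aligned sites, so the Hamming distance is 16.

16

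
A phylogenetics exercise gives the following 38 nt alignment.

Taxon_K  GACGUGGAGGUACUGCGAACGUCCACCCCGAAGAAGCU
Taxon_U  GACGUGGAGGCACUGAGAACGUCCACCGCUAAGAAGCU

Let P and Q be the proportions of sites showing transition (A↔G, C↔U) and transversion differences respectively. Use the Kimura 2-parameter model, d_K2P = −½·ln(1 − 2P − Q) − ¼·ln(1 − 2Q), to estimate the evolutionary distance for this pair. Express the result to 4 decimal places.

0.1135

Mismatches occur at site 11 (U↔C, transition), site 16 (C↔A, transversion), site 28 (C↔G, transversion), site 30 (G↔U, transversion).
Of the 4 differences, 1 transition and 3 transversions over 38 sites: P = 1/38 = 0.026316, Q = 3/38 = 0.078947.
d = −0.5·ln(0.868421) − 0.25·ln(0.842106) = −0.5·(-0.141079) − 0.25·(-0.171849) = 0.1135.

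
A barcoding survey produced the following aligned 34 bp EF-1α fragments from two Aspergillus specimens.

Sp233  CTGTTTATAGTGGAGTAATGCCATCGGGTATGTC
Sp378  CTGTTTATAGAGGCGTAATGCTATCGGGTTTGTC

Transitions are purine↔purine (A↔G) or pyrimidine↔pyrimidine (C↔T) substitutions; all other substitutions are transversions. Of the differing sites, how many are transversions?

Differing sites — 11:T/A (Tv); 14:A/C (Tv); 22:C/T (Ti); 30:A/T (Tv).
Of the 4 differences, 1 transition and 3 transversions, so the answer is 3.

3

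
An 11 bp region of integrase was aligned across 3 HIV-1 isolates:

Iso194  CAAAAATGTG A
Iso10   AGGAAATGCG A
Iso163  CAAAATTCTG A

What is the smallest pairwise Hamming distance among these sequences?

2

Pairwise Hamming distances:
  Iso194 vs Iso10: 4
  Iso194 vs Iso163: 2
  Iso10 vs Iso163: 6
The smallest is 2, between Iso194 and Iso163.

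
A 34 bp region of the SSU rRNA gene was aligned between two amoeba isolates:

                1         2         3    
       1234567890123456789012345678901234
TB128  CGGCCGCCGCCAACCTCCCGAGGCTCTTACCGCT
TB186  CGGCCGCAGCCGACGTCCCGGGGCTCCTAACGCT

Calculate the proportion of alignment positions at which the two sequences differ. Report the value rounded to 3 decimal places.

Differing sites — 8:C/A; 12:A/G; 15:C/G; 21:A/G; 27:T/C; 30:C/A.
There are 6 differences over 34 sites, so p = 6/34 = 0.176.

0.176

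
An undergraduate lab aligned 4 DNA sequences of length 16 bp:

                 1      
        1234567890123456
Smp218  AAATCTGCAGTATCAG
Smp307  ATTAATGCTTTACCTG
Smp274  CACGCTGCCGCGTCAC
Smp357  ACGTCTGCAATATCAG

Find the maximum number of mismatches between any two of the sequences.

12

Pairwise Hamming distances:
  Smp218 vs Smp307: 8
  Smp218 vs Smp274: 7
  Smp218 vs Smp357: 3
  Smp307 vs Smp274: 12
  Smp307 vs Smp357: 8
  Smp274 vs Smp357: 9
The largest is 12, between Smp307 and Smp274.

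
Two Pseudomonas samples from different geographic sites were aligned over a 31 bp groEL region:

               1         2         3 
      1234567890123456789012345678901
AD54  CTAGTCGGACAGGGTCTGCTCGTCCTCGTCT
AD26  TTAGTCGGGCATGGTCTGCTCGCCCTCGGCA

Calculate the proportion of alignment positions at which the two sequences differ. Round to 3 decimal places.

Differing sites — 1:C/T; 9:A/G; 12:G/T; 23:T/C; 29:T/G; 31:T/A.
There are 6 differences over 31 sites, so p = 6/31 = 0.194.

0.194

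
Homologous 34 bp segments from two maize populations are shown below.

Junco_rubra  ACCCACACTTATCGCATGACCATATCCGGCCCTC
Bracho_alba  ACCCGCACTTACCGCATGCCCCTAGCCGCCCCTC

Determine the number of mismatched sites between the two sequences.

The sequences differ at positions 5 (A/G), 12 (T/C), 19 (A/C), 22 (A/C), 25 (T/G), 29 (G/C).
That gives 6 mismatches out of 34 aligned sites, so the Hamming distance is 6.

6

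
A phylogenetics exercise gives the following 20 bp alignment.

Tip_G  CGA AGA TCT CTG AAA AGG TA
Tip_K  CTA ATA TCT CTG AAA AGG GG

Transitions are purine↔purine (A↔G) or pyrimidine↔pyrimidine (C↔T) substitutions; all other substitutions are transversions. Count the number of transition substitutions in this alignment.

1

Differing sites — 2:G/T (Tv); 5:G/T (Tv); 19:T/G (Tv); 20:A/G (Ti).
Of the 4 differences, 1 transition and 3 transversions, so the answer is 1.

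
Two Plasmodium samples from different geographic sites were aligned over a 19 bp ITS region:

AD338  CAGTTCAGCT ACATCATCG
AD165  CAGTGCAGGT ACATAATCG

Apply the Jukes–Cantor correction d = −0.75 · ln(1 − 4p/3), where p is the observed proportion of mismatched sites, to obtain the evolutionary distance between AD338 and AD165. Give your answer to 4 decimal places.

0.1773

Differing sites — 5:T/G; 9:C/G; 15:C/A.
p = 3/19 = 0.157895.
d = −0.75 · ln(1 − (4/3)·0.157895) = −0.75 · ln(0.789473) = −0.75 · (-0.236390) = 0.1773.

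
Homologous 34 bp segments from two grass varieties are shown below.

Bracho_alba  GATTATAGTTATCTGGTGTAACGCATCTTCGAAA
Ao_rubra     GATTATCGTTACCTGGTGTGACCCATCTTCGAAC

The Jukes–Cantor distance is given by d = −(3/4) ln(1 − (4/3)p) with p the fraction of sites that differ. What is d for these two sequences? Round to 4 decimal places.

The sequences differ at positions 7 (A/C), 12 (T/C), 20 (A/G), 23 (G/C), 34 (A/C).
p = 5/34 = 0.147059.
d = −0.75 · ln(1 − (4/3)·0.147059) = −0.75 · ln(0.803921) = −0.75 · (-0.218254) = 0.1637.

0.1637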